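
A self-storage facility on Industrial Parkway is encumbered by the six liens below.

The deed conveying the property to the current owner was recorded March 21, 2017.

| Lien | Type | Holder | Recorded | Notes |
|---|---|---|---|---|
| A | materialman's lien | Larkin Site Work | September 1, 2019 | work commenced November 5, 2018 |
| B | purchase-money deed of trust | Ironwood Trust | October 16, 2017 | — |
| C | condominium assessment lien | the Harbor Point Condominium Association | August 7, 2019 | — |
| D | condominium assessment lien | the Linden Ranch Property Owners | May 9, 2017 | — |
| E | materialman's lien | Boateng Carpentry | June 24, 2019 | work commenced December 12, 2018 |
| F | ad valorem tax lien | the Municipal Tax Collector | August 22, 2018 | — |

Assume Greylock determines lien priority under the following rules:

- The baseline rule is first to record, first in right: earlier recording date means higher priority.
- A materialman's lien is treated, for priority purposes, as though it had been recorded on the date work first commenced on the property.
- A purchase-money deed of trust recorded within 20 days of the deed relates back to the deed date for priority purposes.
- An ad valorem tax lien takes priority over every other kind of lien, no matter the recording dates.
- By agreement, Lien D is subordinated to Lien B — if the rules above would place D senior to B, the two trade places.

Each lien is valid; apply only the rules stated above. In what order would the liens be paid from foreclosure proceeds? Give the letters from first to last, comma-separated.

F, B, D, A, E, C

Effective dates after the stated exceptions: A relates back to November 5, 2018 (work commenced); B missed the 20-day window (209 days after the deed), so its recording date stands; E relates back to December 12, 2018 (work commenced).
As an ad valorem tax lien, F is senior to every other lien.
Ordering the rest by effective date: D (May 9, 2017), B (October 16, 2017), A (November 5, 2018), E (December 12, 2018), C (August 7, 2019).
The subordination applies — D was senior to B — so D and B swap.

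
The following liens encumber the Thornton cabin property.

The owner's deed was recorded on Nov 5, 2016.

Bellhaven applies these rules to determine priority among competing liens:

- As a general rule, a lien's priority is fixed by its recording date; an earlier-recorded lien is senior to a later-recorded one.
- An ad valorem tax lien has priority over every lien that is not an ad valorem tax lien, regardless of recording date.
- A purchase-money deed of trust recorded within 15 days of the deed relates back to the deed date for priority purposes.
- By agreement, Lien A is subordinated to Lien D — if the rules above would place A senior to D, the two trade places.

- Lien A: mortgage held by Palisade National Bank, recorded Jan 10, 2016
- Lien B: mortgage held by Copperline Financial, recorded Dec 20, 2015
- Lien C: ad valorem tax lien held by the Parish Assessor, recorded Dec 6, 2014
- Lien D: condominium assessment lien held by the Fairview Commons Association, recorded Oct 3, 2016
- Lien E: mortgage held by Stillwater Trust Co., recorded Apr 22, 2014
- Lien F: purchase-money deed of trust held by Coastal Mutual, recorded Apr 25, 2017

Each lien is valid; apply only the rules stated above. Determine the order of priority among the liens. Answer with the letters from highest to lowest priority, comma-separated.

Effective dates: F was recorded 171 days after the deed — beyond 15 days — so no relation-back applies.
C, as an ad valorem tax lien, has superpriority and ranks first.
Remaining liens by effective date: E (Apr 22, 2014), B (Dec 20, 2015), A (Jan 10, 2016), D (Oct 3, 2016), F (Apr 25, 2017).
A is senior to D before the subordination, so the two trade places.

C, E, B, D, A, F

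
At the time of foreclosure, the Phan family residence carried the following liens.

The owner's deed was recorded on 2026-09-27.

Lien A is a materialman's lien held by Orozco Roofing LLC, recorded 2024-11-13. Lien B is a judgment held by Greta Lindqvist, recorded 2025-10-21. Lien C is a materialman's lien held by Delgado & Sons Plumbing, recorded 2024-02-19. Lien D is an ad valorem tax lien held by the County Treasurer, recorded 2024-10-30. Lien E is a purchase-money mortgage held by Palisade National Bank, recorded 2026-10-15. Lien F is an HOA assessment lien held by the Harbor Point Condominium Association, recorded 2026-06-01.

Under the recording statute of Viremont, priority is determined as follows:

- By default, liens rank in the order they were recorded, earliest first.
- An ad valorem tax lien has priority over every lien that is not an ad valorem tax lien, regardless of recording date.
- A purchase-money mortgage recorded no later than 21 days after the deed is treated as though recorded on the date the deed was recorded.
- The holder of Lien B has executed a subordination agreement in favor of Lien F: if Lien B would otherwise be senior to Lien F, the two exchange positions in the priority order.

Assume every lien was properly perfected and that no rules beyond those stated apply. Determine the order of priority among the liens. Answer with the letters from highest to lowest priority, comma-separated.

Effective dates: E relates back to the deed date 2026-09-27.
D is an ad valorem tax lien, so it outranks all other liens regardless of date.
Among the remaining liens, by effective date: C (2024-02-19), A (2024-11-13), B (2025-10-21), F (2026-06-01), E (2026-09-27).
B is senior to F before the subordination, so the two trade places.

D, C, A, F, B, E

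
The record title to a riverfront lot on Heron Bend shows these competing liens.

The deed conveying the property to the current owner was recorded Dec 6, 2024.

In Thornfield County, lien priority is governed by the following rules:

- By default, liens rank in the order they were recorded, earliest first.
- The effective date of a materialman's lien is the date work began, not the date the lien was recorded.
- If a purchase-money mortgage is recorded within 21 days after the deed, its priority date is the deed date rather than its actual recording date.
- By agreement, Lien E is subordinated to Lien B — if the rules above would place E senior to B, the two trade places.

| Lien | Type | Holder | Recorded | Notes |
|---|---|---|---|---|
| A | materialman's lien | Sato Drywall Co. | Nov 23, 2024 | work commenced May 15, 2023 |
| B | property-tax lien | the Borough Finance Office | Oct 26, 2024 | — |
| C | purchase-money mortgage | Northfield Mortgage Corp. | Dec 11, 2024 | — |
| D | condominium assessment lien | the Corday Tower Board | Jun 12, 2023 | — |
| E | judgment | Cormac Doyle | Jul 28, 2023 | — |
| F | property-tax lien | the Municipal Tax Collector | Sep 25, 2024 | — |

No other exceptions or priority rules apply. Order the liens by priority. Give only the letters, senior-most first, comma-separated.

A, D, B, F, E, C

Effective dates after the stated exceptions: A is treated as recorded May 15, 2023, the work-commencement date; C was recorded within the 21-day window, so its effective date is the deed date Dec 6, 2024.
By effective date, earliest first: A (May 15, 2023), D (Jun 12, 2023), E (Jul 28, 2023), F (Sep 25, 2024), B (Oct 26, 2024), C (Dec 6, 2024).
E would otherwise be senior to B, so under the subordination agreement E and B exchange positions.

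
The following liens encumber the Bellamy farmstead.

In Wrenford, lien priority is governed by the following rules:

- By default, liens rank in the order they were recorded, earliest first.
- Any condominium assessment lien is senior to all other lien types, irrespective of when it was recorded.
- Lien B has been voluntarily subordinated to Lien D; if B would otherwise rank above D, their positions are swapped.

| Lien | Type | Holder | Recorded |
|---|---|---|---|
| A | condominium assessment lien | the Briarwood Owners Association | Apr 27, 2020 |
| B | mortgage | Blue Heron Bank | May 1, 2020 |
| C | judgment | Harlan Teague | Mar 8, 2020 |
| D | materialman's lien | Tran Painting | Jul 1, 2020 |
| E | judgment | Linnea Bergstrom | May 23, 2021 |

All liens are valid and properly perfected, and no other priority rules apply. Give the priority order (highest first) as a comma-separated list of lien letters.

A, C, D, B, E

A is a condominium assessment lien and takes priority over every other lien.
Remaining liens by effective date: C (Mar 8, 2020), B (May 1, 2020), D (Jul 1, 2020), E (May 23, 2021).
B is senior to D before the subordination, so the two trade places.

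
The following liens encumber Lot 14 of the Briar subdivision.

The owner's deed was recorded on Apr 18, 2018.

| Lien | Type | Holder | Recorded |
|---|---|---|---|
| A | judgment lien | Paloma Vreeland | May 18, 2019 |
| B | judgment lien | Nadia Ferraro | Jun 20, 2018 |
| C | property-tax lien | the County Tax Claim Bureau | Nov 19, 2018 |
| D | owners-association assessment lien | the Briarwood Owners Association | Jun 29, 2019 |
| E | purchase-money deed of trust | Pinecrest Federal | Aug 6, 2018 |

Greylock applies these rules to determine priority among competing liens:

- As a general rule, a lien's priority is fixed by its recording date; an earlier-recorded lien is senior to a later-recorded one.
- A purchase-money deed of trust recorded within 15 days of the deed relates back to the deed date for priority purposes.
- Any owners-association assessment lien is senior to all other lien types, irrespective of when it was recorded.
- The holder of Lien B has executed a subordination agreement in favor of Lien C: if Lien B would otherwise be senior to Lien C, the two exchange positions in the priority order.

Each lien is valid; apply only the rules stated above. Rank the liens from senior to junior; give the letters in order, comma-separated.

D, C, E, B, A

Adjusting effective dates: E was recorded 110 days after the deed, outside the 15-day window, so it keeps its recording date.
D is an owners-association assessment lien, so it outranks all other liens regardless of date.
The other liens, earliest effective date first: B (Jun 20, 2018), E (Aug 6, 2018), C (Nov 19, 2018), A (May 18, 2019).
Because B would otherwise rank above C, the subordination swaps them.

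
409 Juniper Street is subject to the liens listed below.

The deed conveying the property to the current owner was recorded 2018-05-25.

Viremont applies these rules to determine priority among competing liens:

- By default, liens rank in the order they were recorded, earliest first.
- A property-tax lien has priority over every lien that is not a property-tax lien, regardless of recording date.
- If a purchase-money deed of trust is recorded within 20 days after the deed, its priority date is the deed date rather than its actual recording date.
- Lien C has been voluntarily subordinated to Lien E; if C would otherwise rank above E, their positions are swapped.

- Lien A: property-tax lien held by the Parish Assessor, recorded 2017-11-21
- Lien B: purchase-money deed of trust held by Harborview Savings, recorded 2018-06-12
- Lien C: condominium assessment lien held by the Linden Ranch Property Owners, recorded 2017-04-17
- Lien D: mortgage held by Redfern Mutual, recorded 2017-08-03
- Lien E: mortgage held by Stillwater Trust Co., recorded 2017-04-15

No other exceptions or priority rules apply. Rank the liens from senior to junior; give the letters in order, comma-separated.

A, E, C, D, B

First, effective dates: B relates back to the deed date 2018-05-25.
A is a property-tax lien, so it outranks all other liens regardless of date.
Ordering the rest by effective date: E (2017-04-15), C (2017-04-17), D (2017-08-03), B (2018-05-25).
C already ranks below E; the subordination has no effect.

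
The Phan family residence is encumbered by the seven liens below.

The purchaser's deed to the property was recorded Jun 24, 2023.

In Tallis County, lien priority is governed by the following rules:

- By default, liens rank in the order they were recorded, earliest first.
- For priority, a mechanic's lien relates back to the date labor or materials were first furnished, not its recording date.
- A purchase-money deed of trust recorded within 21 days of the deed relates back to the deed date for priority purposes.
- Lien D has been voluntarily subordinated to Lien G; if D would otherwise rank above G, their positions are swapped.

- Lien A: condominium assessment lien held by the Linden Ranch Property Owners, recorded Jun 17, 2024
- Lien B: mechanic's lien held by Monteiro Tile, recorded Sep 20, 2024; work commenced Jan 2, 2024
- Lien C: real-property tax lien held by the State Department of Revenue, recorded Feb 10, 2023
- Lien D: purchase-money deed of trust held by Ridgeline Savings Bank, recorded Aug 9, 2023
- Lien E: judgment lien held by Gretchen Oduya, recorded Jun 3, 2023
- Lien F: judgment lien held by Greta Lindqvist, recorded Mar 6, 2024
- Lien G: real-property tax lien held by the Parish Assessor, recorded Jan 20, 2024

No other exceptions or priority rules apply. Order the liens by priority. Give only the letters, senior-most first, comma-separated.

First, effective dates: B's effective date is Jan 2, 2024, when work began; D was recorded 46 days after the deed, outside the 21-day window, so it keeps its recording date.
By effective date: C (Feb 10, 2023), E (Jun 3, 2023), D (Aug 9, 2023), B (Jan 2, 2024), G (Jan 20, 2024), F (Mar 6, 2024), A (Jun 17, 2024).
Because D would otherwise rank above G, the subordination swaps them.

C, E, G, B, D, F, A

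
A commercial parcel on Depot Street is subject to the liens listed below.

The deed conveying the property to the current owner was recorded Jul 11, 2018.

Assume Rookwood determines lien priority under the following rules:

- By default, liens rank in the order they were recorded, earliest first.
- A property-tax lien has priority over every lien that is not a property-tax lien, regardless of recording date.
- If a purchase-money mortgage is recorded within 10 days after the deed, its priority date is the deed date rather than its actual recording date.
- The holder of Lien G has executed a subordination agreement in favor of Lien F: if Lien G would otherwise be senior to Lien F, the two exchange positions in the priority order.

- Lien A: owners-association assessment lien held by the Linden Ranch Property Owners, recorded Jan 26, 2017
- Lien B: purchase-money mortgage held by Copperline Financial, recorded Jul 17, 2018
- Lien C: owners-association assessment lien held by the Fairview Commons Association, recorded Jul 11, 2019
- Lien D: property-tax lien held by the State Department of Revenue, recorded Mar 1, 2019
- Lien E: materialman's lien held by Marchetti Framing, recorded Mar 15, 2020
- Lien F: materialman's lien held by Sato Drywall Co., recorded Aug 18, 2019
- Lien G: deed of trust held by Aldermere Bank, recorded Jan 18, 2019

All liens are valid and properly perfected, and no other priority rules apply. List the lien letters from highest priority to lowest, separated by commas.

D, A, B, F, C, G, E

Adjusting effective dates: B's effective date is the deed date, Jul 11, 2018.
D is a property-tax lien and takes priority over every other lien.
Ordering the rest by effective date: A (Jan 26, 2017), B (Jul 11, 2018), G (Jan 18, 2019), C (Jul 11, 2019), F (Aug 18, 2019), E (Mar 15, 2020).
The subordination applies — G was senior to F — so G and F swap.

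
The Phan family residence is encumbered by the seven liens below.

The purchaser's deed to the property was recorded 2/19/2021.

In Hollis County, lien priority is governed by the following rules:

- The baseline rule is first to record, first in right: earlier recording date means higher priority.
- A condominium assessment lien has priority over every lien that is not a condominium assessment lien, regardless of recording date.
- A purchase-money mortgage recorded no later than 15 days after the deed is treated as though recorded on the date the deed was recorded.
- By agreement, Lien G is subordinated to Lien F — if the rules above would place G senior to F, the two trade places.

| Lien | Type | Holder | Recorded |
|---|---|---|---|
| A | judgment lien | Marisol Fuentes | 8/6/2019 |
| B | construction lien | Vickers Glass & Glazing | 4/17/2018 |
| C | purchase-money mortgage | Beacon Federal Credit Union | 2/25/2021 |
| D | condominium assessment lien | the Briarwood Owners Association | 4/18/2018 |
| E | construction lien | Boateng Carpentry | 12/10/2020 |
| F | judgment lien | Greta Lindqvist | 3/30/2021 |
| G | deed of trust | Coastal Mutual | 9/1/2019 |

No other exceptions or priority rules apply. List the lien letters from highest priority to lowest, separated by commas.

Effective dates after the stated exceptions: C's effective date is the deed date, 2/19/2021.
D, as a condominium assessment lien, has superpriority and ranks first.
Among the remaining liens, by effective date: B (4/17/2018), A (8/6/2019), G (9/1/2019), E (12/10/2020), C (2/19/2021), F (3/30/2021).
G would otherwise be senior to F, so under the subordination agreement G and F exchange positions.

D, B, A, F, E, C, G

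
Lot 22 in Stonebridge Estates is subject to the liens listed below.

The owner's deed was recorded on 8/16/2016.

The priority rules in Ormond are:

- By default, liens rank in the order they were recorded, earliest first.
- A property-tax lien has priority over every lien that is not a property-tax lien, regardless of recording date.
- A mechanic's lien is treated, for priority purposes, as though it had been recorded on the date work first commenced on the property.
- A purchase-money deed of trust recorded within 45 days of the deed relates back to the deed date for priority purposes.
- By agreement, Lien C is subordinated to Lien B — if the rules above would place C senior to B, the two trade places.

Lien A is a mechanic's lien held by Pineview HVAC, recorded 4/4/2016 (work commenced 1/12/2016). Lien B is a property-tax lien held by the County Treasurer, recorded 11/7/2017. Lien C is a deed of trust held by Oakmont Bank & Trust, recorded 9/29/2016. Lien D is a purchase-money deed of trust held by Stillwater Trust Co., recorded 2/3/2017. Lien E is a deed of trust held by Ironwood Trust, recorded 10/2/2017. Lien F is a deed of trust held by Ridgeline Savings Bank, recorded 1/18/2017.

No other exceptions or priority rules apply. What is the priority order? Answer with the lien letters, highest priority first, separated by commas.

Effective dates: A is treated as recorded 1/12/2016, the work-commencement date; D was recorded 171 days after the deed, outside the 45-day window, so it keeps its recording date.
As a property-tax lien, B is senior to every other lien.
Among the remaining liens, by effective date: A (1/12/2016), C (9/29/2016), F (1/18/2017), D (2/3/2017), E (10/2/2017).
C already ranks below B; the subordination has no effect.

B, A, C, F, D, E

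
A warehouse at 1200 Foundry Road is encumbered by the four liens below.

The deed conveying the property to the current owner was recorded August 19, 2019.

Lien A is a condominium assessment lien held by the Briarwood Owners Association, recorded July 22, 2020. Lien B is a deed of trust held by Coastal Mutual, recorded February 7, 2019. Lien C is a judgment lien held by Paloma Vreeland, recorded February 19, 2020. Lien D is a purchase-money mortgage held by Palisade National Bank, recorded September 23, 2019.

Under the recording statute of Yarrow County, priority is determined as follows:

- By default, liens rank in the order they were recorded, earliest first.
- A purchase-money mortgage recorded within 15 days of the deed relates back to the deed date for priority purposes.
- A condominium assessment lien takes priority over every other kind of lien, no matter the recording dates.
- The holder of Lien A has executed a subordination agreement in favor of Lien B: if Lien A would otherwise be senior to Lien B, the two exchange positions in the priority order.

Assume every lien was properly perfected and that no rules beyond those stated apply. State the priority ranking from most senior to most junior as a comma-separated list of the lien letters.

Effective dates: D was recorded 35 days after the deed, outside the 15-day window, so it keeps its recording date.
A is a condominium assessment lien and takes priority over every other lien.
Ordering the rest by effective date: B (February 7, 2019), D (September 23, 2019), C (February 19, 2020).
The subordination applies — A was senior to B — so A and B swap.

B, A, D, C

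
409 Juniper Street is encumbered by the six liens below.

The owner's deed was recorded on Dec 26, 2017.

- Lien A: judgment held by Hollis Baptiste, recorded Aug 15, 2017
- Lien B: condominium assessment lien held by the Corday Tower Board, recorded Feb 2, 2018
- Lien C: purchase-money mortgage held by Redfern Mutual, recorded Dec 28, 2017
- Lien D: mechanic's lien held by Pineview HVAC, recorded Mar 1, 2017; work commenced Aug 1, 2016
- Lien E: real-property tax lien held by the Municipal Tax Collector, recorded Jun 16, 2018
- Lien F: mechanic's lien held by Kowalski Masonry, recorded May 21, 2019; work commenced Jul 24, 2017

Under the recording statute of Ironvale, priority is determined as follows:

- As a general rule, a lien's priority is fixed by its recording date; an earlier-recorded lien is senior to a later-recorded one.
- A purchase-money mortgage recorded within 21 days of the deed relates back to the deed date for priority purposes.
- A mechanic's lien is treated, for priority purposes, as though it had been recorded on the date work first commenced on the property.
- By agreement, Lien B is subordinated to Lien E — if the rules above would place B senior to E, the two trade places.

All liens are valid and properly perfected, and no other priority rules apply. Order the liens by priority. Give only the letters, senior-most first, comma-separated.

Adjusting effective dates: C's effective date is the deed date, Dec 26, 2017; D's effective date is Aug 1, 2016, when work began; F is treated as recorded Jul 24, 2017, the work-commencement date.
Ordering by effective date: D (Aug 1, 2016), F (Jul 24, 2017), A (Aug 15, 2017), C (Dec 26, 2017), B (Feb 2, 2018), E (Jun 16, 2018).
B would otherwise be senior to E, so under the subordination agreement B and E exchange positions.

D, F, A, C, E, B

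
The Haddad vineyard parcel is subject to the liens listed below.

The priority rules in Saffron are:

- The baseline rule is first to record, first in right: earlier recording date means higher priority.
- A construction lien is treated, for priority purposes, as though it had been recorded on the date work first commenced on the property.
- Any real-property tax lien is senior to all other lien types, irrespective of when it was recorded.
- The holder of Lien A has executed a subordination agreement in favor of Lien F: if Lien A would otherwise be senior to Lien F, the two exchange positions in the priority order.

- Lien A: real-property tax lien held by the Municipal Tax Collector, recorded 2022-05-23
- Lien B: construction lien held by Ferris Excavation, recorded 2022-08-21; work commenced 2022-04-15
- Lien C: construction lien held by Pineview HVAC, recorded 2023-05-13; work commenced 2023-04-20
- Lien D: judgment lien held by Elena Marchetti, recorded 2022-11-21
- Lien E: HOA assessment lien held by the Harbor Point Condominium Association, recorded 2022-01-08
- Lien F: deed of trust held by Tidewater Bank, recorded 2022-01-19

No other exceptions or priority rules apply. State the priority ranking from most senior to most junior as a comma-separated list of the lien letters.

Effective dates: B relates back to 2022-04-15 (work commenced); C relates back to 2023-04-20 (work commenced).
A is a real-property tax lien and takes priority over every other lien.
Among the remaining liens, by effective date: E (2022-01-08), F (2022-01-19), B (2022-04-15), D (2022-11-21), C (2023-04-20).
Because A would otherwise rank above F, the subordination swaps them.

F, E, A, B, D, C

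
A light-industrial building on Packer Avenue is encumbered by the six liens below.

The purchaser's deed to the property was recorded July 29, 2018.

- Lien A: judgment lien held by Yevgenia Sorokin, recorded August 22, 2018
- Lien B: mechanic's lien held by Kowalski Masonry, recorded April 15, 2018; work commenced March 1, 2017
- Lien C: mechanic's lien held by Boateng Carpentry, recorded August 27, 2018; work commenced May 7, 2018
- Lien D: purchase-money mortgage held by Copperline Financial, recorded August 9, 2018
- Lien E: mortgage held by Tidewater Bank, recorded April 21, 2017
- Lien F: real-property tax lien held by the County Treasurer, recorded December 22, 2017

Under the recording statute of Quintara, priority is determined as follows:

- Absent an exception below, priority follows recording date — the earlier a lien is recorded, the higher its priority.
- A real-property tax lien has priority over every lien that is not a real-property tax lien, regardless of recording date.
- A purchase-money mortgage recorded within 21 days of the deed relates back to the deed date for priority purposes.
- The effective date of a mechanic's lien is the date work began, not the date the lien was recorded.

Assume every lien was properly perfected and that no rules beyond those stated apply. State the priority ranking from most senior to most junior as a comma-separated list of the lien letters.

Adjusting effective dates: B's effective date is March 1, 2017, when work began; C relates back to May 7, 2018 (work commenced); D's effective date is the deed date, July 29, 2018.
As a real-property tax lien, F is senior to every other lien.
Ordering the rest by effective date: B (March 1, 2017), E (April 21, 2017), C (May 7, 2018), D (July 29, 2018), A (August 22, 2018).

F, B, E, C, D, A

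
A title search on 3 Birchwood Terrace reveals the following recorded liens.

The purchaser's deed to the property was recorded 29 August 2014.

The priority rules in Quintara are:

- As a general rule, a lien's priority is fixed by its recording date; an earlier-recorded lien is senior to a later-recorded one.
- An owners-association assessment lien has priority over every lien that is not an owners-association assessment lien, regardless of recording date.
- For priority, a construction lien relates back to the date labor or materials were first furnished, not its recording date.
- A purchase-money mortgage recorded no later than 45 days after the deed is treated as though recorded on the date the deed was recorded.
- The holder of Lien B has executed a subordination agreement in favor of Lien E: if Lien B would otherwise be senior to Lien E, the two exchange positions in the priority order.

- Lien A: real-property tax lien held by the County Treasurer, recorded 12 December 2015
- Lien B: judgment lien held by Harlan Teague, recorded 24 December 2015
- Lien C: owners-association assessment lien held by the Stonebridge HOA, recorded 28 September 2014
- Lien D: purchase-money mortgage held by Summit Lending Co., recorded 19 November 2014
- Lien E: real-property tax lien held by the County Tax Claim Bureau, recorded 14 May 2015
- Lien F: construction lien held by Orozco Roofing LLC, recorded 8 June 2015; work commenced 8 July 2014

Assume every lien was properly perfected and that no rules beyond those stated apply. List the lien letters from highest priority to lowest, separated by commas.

Adjusting effective dates: D was recorded 82 days after the deed — beyond 45 days — so no relation-back applies; F relates back to 8 July 2014 (work commenced).
C is an owners-association assessment lien, so it outranks all other liens regardless of date.
Among the remaining liens, by effective date: F (8 July 2014), D (19 November 2014), E (14 May 2015), A (12 December 2015), B (24 December 2015).
B is already junior to E, so the subordination agreement changes nothing.

C, F, D, E, A, B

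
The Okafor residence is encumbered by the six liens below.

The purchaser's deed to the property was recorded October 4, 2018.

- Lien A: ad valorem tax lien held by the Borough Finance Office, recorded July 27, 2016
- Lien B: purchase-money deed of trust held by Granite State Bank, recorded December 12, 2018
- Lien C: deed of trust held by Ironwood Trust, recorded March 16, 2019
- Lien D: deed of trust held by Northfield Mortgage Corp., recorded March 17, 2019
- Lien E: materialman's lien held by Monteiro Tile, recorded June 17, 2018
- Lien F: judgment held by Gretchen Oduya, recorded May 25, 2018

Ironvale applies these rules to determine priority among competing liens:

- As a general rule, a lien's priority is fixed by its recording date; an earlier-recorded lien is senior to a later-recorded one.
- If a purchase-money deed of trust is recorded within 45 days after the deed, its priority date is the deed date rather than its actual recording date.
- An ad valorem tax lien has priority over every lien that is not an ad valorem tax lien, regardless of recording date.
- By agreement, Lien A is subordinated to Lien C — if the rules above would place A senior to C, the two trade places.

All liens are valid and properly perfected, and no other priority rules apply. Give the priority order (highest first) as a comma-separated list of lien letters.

C, F, E, B, A, D

Adjusting effective dates: B missed the 45-day window (69 days after the deed), so its recording date stands.
A is an ad valorem tax lien and takes priority over every other lien.
The other liens, earliest effective date first: F (May 25, 2018), E (June 17, 2018), B (December 12, 2018), C (March 16, 2019), D (March 17, 2019).
A would otherwise be senior to C, so under the subordination agreement A and C exchange positions.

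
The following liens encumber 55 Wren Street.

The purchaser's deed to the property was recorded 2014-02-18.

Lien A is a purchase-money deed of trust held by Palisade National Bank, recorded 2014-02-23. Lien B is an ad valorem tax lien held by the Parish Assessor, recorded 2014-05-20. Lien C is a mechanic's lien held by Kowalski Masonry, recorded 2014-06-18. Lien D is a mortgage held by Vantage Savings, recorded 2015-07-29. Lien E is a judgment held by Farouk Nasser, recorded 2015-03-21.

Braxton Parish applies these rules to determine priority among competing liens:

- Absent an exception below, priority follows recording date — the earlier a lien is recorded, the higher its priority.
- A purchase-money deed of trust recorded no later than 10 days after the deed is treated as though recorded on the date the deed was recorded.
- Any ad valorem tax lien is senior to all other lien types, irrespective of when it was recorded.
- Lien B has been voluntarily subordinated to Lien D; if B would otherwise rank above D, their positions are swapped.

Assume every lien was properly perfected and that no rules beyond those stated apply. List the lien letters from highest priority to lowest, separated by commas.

D, A, C, E, B

Effective dates after the stated exceptions: A was recorded within the 10-day window, so its effective date is the deed date 2014-02-18.
B is an ad valorem tax lien and takes priority over every other lien.
Among the remaining liens, by effective date: A (2014-02-18), C (2014-06-18), E (2015-03-21), D (2015-07-29).
Because B would otherwise rank above D, the subordination swaps them.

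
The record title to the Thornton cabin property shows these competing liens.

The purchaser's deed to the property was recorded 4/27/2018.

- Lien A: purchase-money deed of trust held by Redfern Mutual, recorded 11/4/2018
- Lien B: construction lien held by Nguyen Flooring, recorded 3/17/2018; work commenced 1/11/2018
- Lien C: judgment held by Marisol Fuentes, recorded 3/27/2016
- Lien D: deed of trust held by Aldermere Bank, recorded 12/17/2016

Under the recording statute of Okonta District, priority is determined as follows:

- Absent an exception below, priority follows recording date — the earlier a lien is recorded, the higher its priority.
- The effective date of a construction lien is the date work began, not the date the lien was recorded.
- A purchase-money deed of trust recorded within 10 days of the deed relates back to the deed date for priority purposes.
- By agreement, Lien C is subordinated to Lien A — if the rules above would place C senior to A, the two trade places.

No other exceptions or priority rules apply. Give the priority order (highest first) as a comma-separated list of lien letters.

A, D, B, C

First, effective dates: A was recorded 191 days after the deed — beyond 10 days — so no relation-back applies; B's effective date is 1/11/2018, when work began.
Sorted by effective date: C (3/27/2016), D (12/17/2016), B (1/11/2018), A (11/4/2018).
The subordination applies — C was senior to A — so C and A swap.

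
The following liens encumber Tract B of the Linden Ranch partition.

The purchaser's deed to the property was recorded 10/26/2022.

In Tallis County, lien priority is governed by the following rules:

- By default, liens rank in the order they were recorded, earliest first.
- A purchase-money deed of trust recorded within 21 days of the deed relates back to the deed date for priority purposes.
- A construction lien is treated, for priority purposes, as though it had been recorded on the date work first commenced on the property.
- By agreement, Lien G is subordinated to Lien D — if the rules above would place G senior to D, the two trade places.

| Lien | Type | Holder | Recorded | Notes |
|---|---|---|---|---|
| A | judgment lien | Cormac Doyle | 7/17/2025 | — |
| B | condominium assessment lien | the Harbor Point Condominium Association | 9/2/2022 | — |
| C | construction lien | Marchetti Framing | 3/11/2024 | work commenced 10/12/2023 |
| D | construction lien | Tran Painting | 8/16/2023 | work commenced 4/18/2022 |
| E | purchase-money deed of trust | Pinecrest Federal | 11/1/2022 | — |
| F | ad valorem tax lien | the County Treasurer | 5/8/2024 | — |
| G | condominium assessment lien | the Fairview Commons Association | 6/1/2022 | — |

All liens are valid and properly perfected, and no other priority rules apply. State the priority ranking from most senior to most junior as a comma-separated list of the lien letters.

Adjusting effective dates: C relates back to 10/12/2023 (work commenced); D relates back to 4/18/2022 (work commenced); E was recorded within the 21-day window, so its effective date is the deed date 10/26/2022.
By effective date, earliest first: D (4/18/2022), G (6/1/2022), B (9/2/2022), E (10/26/2022), C (10/12/2023), F (5/8/2024), A (7/17/2025).
G already ranks below D; the subordination has no effect.

D, G, B, E, C, F, A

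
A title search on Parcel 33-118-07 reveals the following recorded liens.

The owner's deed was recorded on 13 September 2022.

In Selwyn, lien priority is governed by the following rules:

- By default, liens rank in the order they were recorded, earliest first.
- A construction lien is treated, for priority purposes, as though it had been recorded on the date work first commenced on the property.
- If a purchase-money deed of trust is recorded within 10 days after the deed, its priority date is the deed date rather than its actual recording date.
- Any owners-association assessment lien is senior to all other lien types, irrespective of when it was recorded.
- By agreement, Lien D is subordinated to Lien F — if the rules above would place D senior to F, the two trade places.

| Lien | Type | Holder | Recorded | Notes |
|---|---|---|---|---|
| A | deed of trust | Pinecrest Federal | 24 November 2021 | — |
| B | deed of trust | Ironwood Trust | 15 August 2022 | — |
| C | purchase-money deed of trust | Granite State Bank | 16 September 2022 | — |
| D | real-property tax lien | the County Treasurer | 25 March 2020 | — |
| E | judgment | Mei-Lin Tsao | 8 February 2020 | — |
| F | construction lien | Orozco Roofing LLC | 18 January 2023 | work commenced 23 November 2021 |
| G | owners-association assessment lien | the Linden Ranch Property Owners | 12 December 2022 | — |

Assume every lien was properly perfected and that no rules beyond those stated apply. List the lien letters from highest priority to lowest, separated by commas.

G, E, F, D, A, B, C

Effective dates: C's effective date is the deed date, 13 September 2022; F relates back to 23 November 2021 (work commenced).
As an owners-association assessment lien, G is senior to every other lien.
Ordering the rest by effective date: E (8 February 2020), D (25 March 2020), F (23 November 2021), A (24 November 2021), B (15 August 2022), C (13 September 2022).
Because D would otherwise rank above F, the subordination swaps them.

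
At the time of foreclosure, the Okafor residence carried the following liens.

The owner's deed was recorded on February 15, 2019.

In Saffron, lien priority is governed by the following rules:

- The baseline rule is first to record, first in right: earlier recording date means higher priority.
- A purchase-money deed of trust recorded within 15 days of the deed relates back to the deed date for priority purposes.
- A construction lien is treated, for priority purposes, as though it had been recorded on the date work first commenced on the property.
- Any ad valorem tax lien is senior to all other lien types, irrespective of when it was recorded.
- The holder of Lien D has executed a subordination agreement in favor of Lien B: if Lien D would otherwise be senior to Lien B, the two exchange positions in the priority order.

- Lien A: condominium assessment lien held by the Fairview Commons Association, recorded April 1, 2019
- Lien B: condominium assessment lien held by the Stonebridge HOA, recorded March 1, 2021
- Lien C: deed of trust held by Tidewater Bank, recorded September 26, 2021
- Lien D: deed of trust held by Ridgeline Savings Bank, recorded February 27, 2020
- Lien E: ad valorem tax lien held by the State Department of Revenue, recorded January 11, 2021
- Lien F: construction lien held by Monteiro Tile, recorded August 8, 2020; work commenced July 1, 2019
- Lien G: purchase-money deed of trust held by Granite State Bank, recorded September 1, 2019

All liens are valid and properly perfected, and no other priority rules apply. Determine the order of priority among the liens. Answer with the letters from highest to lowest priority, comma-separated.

E, A, F, G, B, D, C

Effective dates after the stated exceptions: F's effective date is July 1, 2019, when work began; G was recorded 198 days after the deed — beyond 15 days — so no relation-back applies.
E is an ad valorem tax lien, so it outranks all other liens regardless of date.
Remaining liens by effective date: A (April 1, 2019), F (July 1, 2019), G (September 1, 2019), D (February 27, 2020), B (March 1, 2021), C (September 26, 2021).
D would otherwise be senior to B, so under the subordination agreement D and B exchange positions.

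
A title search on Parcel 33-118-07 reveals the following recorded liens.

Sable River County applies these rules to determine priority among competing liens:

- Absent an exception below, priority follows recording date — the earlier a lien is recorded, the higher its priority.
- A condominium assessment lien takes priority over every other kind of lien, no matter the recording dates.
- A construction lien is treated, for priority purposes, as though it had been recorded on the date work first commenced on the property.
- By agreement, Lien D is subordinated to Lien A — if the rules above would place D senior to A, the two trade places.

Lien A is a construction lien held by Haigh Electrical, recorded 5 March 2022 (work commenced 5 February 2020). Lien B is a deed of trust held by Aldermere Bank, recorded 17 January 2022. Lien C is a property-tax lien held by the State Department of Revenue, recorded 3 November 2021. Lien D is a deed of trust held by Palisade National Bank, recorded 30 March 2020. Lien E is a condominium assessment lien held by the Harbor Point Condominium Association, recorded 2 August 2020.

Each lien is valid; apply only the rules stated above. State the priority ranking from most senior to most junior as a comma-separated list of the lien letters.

Effective dates: A is treated as recorded 5 February 2020, the work-commencement date.
E is a condominium assessment lien, so it outranks all other liens regardless of date.
Among the remaining liens, by effective date: A (5 February 2020), D (30 March 2020), C (3 November 2021), B (17 January 2022).
D is already junior to A, so the subordination agreement changes nothing.

E, A, D, C, B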